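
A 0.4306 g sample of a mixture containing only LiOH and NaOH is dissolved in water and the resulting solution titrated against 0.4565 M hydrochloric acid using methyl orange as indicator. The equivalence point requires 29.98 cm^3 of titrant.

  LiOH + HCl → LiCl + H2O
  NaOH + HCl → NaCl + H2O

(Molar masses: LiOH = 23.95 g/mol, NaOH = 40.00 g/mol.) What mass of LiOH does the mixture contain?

0.1743 g

n(HCl) = 0.02998 × 0.4565 = 0.01369 mol
Let x = n(LiOH), y = n(NaOH).
Titrant: 1x + 1y = 0.01369;  mass: 23.95x + 40.00y = 0.4306
Solving, x = 7.279 × 10^-3 mol, y = 6.406 × 10^-3 mol
mass of LiOH = 7.279 × 10^-3 × 23.95 = 0.1743 g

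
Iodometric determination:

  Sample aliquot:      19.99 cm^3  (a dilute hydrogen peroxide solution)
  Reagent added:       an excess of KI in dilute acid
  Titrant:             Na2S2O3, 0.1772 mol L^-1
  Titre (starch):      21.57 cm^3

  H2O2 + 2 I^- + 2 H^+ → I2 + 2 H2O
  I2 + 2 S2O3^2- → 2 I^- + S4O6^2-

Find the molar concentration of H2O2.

0.09560 mol/L

n(S2O3^2-) = 0.02157 × 0.1772 = 3.822 × 10^-3 mol
n(I2) = n(S2O3^2-)/2 = 1.911 × 10^-3 mol
n(H2O2) in the aliquot = 1.911 × 10^-3 mol (1:1 ratio)
[H2O2] = 1.911 × 10^-3 / 0.01999 = 0.09560 mol/L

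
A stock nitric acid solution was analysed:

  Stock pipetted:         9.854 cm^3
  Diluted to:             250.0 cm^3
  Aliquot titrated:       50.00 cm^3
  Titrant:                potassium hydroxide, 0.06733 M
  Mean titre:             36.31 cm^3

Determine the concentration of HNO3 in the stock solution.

HNO3 + KOH → KNO3 + H2O
n(KOH) = 0.03631 × 0.06733 = 2.445 × 10^-3 mol
n(HNO3) in the aliquot = 2.445 × 10^-3 mol (1:1 ratio)
[HNO3]_dilute = 2.445 × 10^-3 / 0.05000 = 0.04890 mol/L
Dilution factor = 250.0 / 9.854 = 25.37
[HNO3]_stock = 0.04890 × 25.37 = 1.240 mol/L

1.240 M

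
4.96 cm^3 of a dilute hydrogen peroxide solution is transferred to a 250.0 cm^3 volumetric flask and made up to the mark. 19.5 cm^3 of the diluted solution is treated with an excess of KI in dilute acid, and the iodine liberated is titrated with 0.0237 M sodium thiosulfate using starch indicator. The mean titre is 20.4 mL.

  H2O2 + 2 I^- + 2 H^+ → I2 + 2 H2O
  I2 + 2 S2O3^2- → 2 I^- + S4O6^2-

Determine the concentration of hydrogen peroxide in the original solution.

0.625 M

n(S2O3^2-) = 0.0204 × 0.0237 = 4.83 × 10^-4 mol
n(I2) = n(S2O3^2-)/2 = 2.42 × 10^-4 mol
n(H2O2) in the aliquot = 2.42 × 10^-4 mol (1:1 ratio)
[H2O2]_dilute = 2.42 × 10^-4 / 0.0195 = 0.0124 mol/L
[H2O2]_original = 0.0124 × 250.0/4.96 = 0.625 mol/L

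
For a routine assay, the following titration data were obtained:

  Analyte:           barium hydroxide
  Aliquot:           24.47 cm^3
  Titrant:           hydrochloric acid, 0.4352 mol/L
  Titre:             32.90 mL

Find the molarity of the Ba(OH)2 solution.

Ba(OH)2 + 2 HCl → BaCl2 + 2 H2O
n(HCl) = 0.03290 L × 0.4352 mol/L = 0.01432 mol
From the 1:2 mole ratio, n(Ba(OH)2) = 1/2 × 0.01432 = 7.159 × 10^-3 mol
[Ba(OH)2] = 7.159 × 10^-3 mol / 0.02447 L = 0.2926 mol/L

0.2926 mol/L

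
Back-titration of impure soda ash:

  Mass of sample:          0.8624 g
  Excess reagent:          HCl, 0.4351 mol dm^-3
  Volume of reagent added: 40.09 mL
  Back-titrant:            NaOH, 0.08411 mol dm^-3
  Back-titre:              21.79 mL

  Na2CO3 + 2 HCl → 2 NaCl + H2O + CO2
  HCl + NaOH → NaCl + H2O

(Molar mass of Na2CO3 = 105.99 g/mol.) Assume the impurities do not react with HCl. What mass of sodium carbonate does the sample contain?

n(HCl) added = 0.04009 × 0.4351 = 0.01744 mol
n(NaOH) used in back-titration = 0.02179 × 0.08411 = 1.833 × 10^-3 mol
n(HCl) left over = 1.833 × 10^-3 mol (1:1 ratio)
n(HCl) consumed by analyte = 0.01744 − 1.833 × 10^-3 = 0.01561 mol
From the 1:2 ratio, n(Na2CO3) = 1/2 × 0.01561 = 7.805 × 10^-3 mol
mass of Na2CO3 = 7.805 × 10^-3 × 105.99 = 0.8273 g

0.8273 g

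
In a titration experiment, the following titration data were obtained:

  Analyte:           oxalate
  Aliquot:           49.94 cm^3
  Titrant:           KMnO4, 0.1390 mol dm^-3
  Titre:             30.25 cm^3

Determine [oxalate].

2 MnO4^- + 5 C2O4^2- + 16 H^+ → 2 Mn^2+ + 10 CO2 + 8 H2O
n(KMnO4) = 0.03025 L × 0.1390 mol/L = 4.205 × 10^-3 mol
From the 5:2 mole ratio, n(C2O4^2-) = 5/2 × 4.205 × 10^-3 = 0.01051 mol
[C2O4^2-] = 0.01051 mol / 0.04994 L = 0.2105 mol/L

0.2105 mol/L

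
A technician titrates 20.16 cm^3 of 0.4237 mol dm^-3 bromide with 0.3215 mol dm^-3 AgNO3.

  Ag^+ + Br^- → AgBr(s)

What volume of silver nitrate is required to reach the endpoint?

26.57 mL

n(Br-) = 0.02016 L × 0.4237 mol/L = 8.542 × 10^-3 mol
n(AgNO3) = 8.542 × 10^-3 mol (1:1 stoichiometry)
V(AgNO3) = 8.542 × 10^-3 mol / 0.3215 mol/L = 0.02657 L = 26.57 mL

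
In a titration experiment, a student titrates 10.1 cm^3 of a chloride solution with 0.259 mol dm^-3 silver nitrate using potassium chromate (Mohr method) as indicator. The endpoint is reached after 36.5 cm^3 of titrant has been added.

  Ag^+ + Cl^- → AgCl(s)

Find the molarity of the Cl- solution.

0.936 mol/L

n(AgNO3) = 0.0365 L × 0.259 mol/L = 9.45 × 10^-3 mol
n(Cl-) = 9.45 × 10^-3 mol (1:1 mole ratio)
[Cl-] = 9.45 × 10^-3 mol / 0.0101 L = 0.936 mol/L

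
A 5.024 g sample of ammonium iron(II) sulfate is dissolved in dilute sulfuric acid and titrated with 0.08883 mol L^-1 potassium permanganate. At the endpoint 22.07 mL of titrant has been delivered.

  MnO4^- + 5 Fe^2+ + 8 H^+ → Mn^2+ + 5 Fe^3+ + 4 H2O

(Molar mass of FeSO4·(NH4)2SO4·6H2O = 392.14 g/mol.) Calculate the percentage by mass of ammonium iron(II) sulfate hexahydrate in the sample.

76.51 %

n(KMnO4) = 0.02207 L × 0.08883 mol/L = 1.960 × 10^-3 mol
From the 5:1 ratio, n(FeSO4·(NH4)2SO4·6H2O) = 5/1 × 1.960 × 10^-3 = 9.802 × 10^-3 mol
mass of FeSO4·(NH4)2SO4·6H2O = 9.802 × 10^-3 × 392.14 g/mol = 3.844 g
% FeSO4·(NH4)2SO4·6H2O = 3.844 / 5.024 × 100 = 76.51 %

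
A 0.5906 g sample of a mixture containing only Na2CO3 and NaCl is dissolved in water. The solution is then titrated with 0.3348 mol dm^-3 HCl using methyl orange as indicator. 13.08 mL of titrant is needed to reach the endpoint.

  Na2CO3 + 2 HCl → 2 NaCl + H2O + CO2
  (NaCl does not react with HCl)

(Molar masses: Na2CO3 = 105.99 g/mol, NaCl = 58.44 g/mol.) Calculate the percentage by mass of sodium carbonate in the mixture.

39.29 %

n(HCl) = 0.01308 × 0.3348 = 4.379 × 10^-3 mol
Let x = n(Na2CO3), y = n(NaCl).
Titrant: 2x = 4.379 × 10^-3;  mass: 105.99x + 58.44y = 0.5906
Solving, x = 2.190 × 10^-3 mol, y = 6.135 × 10^-3 mol
mass of Na2CO3 = 2.190 × 10^-3 × 105.99 = 0.2321 g
% Na2CO3 = 0.2321 / 0.5906 × 100 = 39.29 %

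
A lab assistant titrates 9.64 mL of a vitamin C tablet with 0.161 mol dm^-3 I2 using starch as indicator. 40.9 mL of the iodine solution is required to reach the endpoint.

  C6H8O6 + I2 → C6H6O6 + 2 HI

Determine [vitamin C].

n(I2) = 0.0409 L × 0.161 mol/L = 6.58 × 10^-3 mol
n(C6H8O6) = 6.58 × 10^-3 mol (1:1 mole ratio)
[C6H8O6] = 6.58 × 10^-3 mol / 0.00964 L = 0.683 mol/L

0.683 mol/L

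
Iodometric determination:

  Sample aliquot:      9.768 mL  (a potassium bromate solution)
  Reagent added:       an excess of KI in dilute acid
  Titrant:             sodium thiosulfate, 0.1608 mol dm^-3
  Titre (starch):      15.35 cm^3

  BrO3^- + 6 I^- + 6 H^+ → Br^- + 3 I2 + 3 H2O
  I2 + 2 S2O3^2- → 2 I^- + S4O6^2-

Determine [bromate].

n(S2O3^2-) = 0.01535 × 0.1608 = 2.468 × 10^-3 mol
n(I2) = n(S2O3^2-)/2 = 1.234 × 10^-3 mol
From the 1:3 ratio, n(BrO3^-) in the aliquot = 1/3 × 1.234 × 10^-3 = 4.114 × 10^-4 mol
[BrO3^-] = 4.114 × 10^-4 / 0.009768 = 0.04212 mol/L

0.04212 mol/L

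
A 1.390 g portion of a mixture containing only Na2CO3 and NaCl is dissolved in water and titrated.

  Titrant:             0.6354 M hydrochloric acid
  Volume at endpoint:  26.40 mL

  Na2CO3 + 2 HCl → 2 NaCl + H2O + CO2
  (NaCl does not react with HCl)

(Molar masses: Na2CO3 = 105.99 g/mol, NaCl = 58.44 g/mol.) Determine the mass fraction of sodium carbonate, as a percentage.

63.95 %

n(HCl) = 0.02640 × 0.6354 = 0.01677 mol
Let x = n(Na2CO3), y = n(NaCl).
Titrant: 2x = 0.01677;  mass: 105.99x + 58.44y = 1.390
Solving, x = 8.387 × 10^-3 mol, y = 8.573 × 10^-3 mol
mass of Na2CO3 = 8.387 × 10^-3 × 105.99 = 0.8890 g
% Na2CO3 = 0.8890 / 1.390 × 100 = 63.95 %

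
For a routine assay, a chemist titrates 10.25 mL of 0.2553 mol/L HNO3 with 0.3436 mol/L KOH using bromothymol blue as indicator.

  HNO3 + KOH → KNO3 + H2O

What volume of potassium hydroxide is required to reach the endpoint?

n(HNO3) = 0.01025 L × 0.2553 mol/L = 2.617 × 10^-3 mol
n(KOH) = 2.617 × 10^-3 mol (1:1 stoichiometry)
V(KOH) = 2.617 × 10^-3 mol / 0.3436 mol/L = 0.007616 L = 7.616 mL

7.616 mL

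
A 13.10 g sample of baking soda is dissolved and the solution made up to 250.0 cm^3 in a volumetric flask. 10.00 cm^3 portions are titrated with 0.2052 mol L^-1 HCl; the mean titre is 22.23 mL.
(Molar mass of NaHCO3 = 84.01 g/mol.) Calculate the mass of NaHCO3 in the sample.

9.580 g

NaHCO3 + HCl → NaCl + H2O + CO2
n(HCl) per titration = 0.02223 × 0.2052 = 4.562 × 10^-3 mol
n(NaHCO3) in each aliquot = 4.562 × 10^-3 mol (1:1 ratio)
n(NaHCO3) in the whole flask = 4.562 × 10^-3 × 250.0/10.00 = 0.1140 mol
mass of NaHCO3 = 0.1140 × 84.01 = 9.580 g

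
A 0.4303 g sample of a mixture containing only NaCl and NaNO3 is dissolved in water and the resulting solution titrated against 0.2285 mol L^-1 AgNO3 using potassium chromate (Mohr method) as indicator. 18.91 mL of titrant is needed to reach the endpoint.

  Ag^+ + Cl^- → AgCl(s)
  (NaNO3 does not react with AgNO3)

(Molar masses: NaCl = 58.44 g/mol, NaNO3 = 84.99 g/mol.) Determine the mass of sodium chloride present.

n(AgNO3) = 0.01891 × 0.2285 = 4.321 × 10^-3 mol
Let x = n(NaCl), y = n(NaNO3).
Titrant: 1x = 4.321 × 10^-3;  mass: 58.44x + 84.99y = 0.4303
Solving, x = 4.321 × 10^-3 mol, y = 2.092 × 10^-3 mol
mass of NaCl = 4.321 × 10^-3 × 58.44 = 0.2525 g

0.2525 g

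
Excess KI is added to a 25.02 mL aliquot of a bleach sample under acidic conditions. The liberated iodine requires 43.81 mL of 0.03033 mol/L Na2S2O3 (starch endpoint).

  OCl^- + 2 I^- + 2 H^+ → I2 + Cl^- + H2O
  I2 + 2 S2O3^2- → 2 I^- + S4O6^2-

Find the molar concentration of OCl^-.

0.02655 mol/L

n(S2O3^2-) = 0.04381 × 0.03033 = 1.329 × 10^-3 mol
n(I2) = n(S2O3^2-)/2 = 6.644 × 10^-4 mol
n(OCl^-) in the aliquot = 6.644 × 10^-4 mol (1:1 ratio)
[OCl^-] = 6.644 × 10^-4 / 0.02502 = 0.02655 mol/L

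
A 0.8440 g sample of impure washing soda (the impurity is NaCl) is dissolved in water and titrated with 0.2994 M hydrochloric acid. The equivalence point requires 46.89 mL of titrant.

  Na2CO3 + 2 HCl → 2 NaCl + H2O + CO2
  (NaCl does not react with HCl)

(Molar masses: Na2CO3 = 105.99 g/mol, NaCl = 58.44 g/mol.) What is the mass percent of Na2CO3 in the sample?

n(HCl) = 0.04689 × 0.2994 = 0.01404 mol
Let x = n(Na2CO3), y = n(NaCl).
Titrant: 2x = 0.01404;  mass: 105.99x + 58.44y = 0.8440
Solving, x = 7.019 × 10^-3 mol, y = 1.711 × 10^-3 mol
mass of Na2CO3 = 7.019 × 10^-3 × 105.99 = 0.7440 g
% Na2CO3 = 0.7440 / 0.8440 × 100 = 88.15 %

88.15 %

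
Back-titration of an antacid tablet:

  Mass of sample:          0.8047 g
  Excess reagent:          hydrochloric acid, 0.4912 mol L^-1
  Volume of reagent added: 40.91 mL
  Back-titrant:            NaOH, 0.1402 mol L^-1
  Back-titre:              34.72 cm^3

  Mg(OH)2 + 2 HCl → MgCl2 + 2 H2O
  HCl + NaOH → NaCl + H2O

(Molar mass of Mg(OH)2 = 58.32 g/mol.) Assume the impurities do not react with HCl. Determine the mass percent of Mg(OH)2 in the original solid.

55.18 %

n(HCl) added = 0.04091 × 0.4912 = 0.02009 mol
n(NaOH) used in back-titration = 0.03472 × 0.1402 = 4.868 × 10^-3 mol
n(HCl) left over = 4.868 × 10^-3 mol (1:1 ratio)
n(HCl) consumed by analyte = 0.02009 − 4.868 × 10^-3 = 0.01523 mol
From the 1:2 ratio, n(Mg(OH)2) = 1/2 × 0.01523 = 7.614 × 10^-3 mol
mass of Mg(OH)2 = 7.614 × 10^-3 × 58.32 = 0.4440 g
% Mg(OH)2 = 0.4440 / 0.8047 × 100 = 55.18 %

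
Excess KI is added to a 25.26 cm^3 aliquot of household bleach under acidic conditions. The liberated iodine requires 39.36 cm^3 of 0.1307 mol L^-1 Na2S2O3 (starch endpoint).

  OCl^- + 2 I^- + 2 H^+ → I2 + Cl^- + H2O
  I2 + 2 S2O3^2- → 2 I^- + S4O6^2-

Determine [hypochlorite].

0.1018 mol/L

n(S2O3^2-) = 0.03936 × 0.1307 = 5.144 × 10^-3 mol
n(I2) = n(S2O3^2-)/2 = 2.572 × 10^-3 mol
n(OCl^-) in the aliquot = 2.572 × 10^-3 mol (1:1 ratio)
[OCl^-] = 2.572 × 10^-3 / 0.02526 = 0.1018 mol/L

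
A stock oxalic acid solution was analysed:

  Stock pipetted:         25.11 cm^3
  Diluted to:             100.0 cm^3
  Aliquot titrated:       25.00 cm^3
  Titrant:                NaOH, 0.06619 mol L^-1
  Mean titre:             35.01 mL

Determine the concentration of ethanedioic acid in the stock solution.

H2C2O4 + 2 NaOH → Na2C2O4 + 2 H2O
n(NaOH) = 0.03501 × 0.06619 = 2.317 × 10^-3 mol
From the 1:2 ratio, n(H2C2O4) in the aliquot = 1/2 × 2.317 × 10^-3 = 1.159 × 10^-3 mol
[H2C2O4]_dilute = 1.159 × 10^-3 / 0.02500 = 0.04635 mol/L
Dilution factor = 100.0 / 25.11 = 3.982
[H2C2O4]_stock = 0.04635 × 3.982 = 0.1846 mol/L

0.1846 mol/L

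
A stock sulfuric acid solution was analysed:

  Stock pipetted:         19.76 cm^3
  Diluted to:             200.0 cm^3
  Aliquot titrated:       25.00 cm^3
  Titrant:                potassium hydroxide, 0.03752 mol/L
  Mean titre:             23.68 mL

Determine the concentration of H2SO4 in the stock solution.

0.1799 mol/L

H2SO4 + 2 KOH → K2SO4 + 2 H2O
n(KOH) = 0.02368 × 0.03752 = 8.885 × 10^-4 mol
From the 1:2 ratio, n(H2SO4) in the aliquot = 1/2 × 8.885 × 10^-4 = 4.442 × 10^-4 mol
[H2SO4]_dilute = 4.442 × 10^-4 / 0.02500 = 0.01777 mol/L
Dilution factor = 200.0 / 19.76 = 10.12
[H2SO4]_stock = 0.01777 × 10.12 = 0.1799 mol/L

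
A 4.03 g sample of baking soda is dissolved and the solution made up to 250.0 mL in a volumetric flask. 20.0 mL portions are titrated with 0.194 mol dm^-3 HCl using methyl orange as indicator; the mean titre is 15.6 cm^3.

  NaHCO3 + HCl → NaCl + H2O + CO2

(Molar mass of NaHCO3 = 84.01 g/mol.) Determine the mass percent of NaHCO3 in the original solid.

n(HCl) per titration = 0.0156 × 0.194 = 3.03 × 10^-3 mol
n(NaHCO3) in each aliquot = 3.03 × 10^-3 mol (1:1 ratio)
n(NaHCO3) in the whole flask = 3.03 × 10^-3 × 250.0/20.0 = 0.0378 mol
mass of NaHCO3 = 0.0378 × 84.01 = 3.18 g
% NaHCO3 = 3.18 / 4.03 × 100 = 78.9 %

78.9 %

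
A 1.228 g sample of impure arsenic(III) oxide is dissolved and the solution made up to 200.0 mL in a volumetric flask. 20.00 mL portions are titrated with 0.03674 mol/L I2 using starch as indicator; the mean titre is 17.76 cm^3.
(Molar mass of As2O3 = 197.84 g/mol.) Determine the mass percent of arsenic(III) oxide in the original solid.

As2O3 + 2 I2 + 2 H2O → As2O5 + 4 HI
n(I2) per titration = 0.01776 × 0.03674 = 6.525 × 10^-4 mol
From the 1:2 ratio, n(As2O3) in each aliquot = 1/2 × 6.525 × 10^-4 = 3.263 × 10^-4 mol
n(As2O3) in the whole flask = 3.263 × 10^-4 × 200.0/20.00 = 3.263 × 10^-3 mol
mass of As2O3 = 3.263 × 10^-3 × 197.84 = 0.6455 g
% As2O3 = 0.6455 / 1.228 × 100 = 52.56 %

52.56 %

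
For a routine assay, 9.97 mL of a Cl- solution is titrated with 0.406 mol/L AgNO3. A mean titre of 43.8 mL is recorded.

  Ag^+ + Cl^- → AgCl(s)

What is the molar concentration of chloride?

1.78 mol/L

n(AgNO3) = 0.0438 L × 0.406 mol/L = 0.0178 mol
n(Cl-) = 0.0178 mol (1:1 mole ratio)
[Cl-] = 0.0178 mol / 0.00997 L = 1.78 mol/L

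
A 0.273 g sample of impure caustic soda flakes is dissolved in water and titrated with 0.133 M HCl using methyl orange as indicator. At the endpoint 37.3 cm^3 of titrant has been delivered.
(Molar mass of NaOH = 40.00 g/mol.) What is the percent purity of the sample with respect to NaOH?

NaOH + HCl → NaCl + H2O
n(HCl) = 0.0373 L × 0.133 mol/L = 4.96 × 10^-3 mol
n(NaOH) = 4.96 × 10^-3 mol (1:1 ratio)
mass of NaOH = 4.96 × 10^-3 × 40.00 g/mol = 0.198 g
% NaOH = 0.198 / 0.273 × 100 = 72.7 %

72.7 %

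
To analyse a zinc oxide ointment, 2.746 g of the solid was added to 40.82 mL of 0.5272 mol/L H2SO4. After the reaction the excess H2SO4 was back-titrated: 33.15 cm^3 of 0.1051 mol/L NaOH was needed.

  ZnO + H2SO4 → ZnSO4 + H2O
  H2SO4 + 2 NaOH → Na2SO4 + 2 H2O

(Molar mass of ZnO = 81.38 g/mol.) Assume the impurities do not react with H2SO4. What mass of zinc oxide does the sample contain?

n(H2SO4) added = 0.04082 × 0.5272 = 0.02152 mol
n(NaOH) used in back-titration = 0.03315 × 0.1051 = 3.484 × 10^-3 mol
From the 1:2 ratio, n(H2SO4) left over = 1/2 × 3.484 × 10^-3 = 1.742 × 10^-3 mol
n(H2SO4) consumed by analyte = 0.02152 − 1.742 × 10^-3 = 0.01978 mol
n(ZnO) = 0.01978 mol (1:1 ratio)
mass of ZnO = 0.01978 × 81.38 = 1.610 g

1.610 g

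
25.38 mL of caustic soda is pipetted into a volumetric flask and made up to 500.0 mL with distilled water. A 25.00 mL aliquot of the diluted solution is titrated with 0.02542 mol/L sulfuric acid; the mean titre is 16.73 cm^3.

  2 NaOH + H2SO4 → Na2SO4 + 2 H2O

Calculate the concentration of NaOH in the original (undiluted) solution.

0.6703 mol/L

n(H2SO4) = 0.01673 × 0.02542 = 4.253 × 10^-4 mol
From the 2:1 ratio, n(NaOH) in the aliquot = 2/1 × 4.253 × 10^-4 = 8.506 × 10^-4 mol
[NaOH]_dilute = 8.506 × 10^-4 / 0.02500 = 0.03402 mol/L
Dilution factor = 500.0 / 25.38 = 19.70
[NaOH]_stock = 0.03402 × 19.70 = 0.6703 mol/L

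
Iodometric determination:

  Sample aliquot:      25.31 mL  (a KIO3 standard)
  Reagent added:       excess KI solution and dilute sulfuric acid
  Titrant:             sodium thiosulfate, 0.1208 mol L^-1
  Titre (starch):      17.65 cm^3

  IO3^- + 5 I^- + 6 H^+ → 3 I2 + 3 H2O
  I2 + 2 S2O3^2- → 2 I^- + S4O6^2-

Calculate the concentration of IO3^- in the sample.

n(S2O3^2-) = 0.01765 × 0.1208 = 2.132 × 10^-3 mol
n(I2) = n(S2O3^2-)/2 = 1.066 × 10^-3 mol
From the 1:3 ratio, n(IO3^-) in the aliquot = 1/3 × 1.066 × 10^-3 = 3.554 × 10^-4 mol
[IO3^-] = 3.554 × 10^-4 / 0.02531 = 0.01404 mol/L

0.01404 mol/L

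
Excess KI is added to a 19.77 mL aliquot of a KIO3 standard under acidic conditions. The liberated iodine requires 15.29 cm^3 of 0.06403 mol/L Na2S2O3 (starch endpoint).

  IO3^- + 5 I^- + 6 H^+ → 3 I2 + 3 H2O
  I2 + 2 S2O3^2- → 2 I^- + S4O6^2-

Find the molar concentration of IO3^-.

n(S2O3^2-) = 0.01529 × 0.06403 = 9.790 × 10^-4 mol
n(I2) = n(S2O3^2-)/2 = 4.895 × 10^-4 mol
From the 1:3 ratio, n(IO3^-) in the aliquot = 1/3 × 4.895 × 10^-4 = 1.632 × 10^-4 mol
[IO3^-] = 1.632 × 10^-4 / 0.01977 = 0.008253 mol/L

0.008253 mol/L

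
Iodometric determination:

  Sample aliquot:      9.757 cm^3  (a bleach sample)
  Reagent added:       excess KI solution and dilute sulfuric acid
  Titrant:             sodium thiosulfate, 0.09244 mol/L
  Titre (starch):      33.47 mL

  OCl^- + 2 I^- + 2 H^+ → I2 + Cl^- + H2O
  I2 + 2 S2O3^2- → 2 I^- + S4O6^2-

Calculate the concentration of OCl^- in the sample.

n(S2O3^2-) = 0.03347 × 0.09244 = 3.094 × 10^-3 mol
n(I2) = n(S2O3^2-)/2 = 1.547 × 10^-3 mol
n(OCl^-) in the aliquot = 1.547 × 10^-3 mol (1:1 ratio)
[OCl^-] = 1.547 × 10^-3 / 0.009757 = 0.1586 mol/L

0.1586 mol/L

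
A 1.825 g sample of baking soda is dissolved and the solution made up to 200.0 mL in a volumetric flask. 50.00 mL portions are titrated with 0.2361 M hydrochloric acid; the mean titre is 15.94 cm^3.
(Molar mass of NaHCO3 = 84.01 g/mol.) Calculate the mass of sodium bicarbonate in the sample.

1.265 g

NaHCO3 + HCl → NaCl + H2O + CO2
n(HCl) per titration = 0.01594 × 0.2361 = 3.763 × 10^-3 mol
n(NaHCO3) in each aliquot = 3.763 × 10^-3 mol (1:1 ratio)
n(NaHCO3) in the whole flask = 3.763 × 10^-3 × 200.0/50.00 = 0.01505 mol
mass of NaHCO3 = 0.01505 × 84.01 = 1.265 g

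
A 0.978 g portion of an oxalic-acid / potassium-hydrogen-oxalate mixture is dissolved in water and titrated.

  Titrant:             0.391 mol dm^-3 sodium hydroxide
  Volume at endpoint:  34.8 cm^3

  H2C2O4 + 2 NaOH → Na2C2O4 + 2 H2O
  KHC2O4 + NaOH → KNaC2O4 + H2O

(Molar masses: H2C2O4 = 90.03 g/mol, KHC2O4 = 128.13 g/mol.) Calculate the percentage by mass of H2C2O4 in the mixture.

42.4 %

n(NaOH) = 0.0348 × 0.391 = 0.0136 mol
Let x = n(H2C2O4), y = n(KHC2O4).
Titrant: 2x + 1y = 0.0136;  mass: 90.03x + 128.13y = 0.978
Solving, x = 4.60 × 10^-3 mol, y = 4.40 × 10^-3 mol
mass of H2C2O4 = 4.60 × 10^-3 × 90.03 = 0.415 g
% H2C2O4 = 0.415 / 0.978 × 100 = 42.4 %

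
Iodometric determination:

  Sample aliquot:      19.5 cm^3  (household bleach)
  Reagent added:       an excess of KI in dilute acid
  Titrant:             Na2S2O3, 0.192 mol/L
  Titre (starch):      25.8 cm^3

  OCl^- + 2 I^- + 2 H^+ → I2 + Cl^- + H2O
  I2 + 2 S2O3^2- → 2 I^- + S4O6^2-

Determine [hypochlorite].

0.127 mol/L

n(S2O3^2-) = 0.0258 × 0.192 = 4.95 × 10^-3 mol
n(I2) = n(S2O3^2-)/2 = 2.48 × 10^-3 mol
n(OCl^-) in the aliquot = 2.48 × 10^-3 mol (1:1 ratio)
[OCl^-] = 2.48 × 10^-3 / 0.0195 = 0.127 mol/L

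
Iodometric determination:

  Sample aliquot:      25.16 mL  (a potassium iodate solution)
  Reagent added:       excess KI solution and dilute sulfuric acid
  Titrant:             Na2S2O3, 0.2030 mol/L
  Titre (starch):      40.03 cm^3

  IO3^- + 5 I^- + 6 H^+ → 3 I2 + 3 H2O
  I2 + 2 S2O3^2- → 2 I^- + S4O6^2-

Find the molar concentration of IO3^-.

n(S2O3^2-) = 0.04003 × 0.2030 = 8.126 × 10^-3 mol
n(I2) = n(S2O3^2-)/2 = 4.063 × 10^-3 mol
From the 1:3 ratio, n(IO3^-) in the aliquot = 1/3 × 4.063 × 10^-3 = 1.354 × 10^-3 mol
[IO3^-] = 1.354 × 10^-3 / 0.02516 = 0.05383 mol/L

0.05383 mol/L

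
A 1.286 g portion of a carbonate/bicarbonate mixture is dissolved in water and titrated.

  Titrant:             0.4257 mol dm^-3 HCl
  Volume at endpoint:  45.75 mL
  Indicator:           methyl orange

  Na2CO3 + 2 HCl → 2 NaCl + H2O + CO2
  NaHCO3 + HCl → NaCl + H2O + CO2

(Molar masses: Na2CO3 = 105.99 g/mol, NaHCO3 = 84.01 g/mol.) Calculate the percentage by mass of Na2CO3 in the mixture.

n(HCl) = 0.04575 × 0.4257 = 0.01948 mol
Let x = n(Na2CO3), y = n(NaHCO3).
Titrant: 2x + 1y = 0.01948;  mass: 105.99x + 84.01y = 1.286
Solving, x = 5.645 × 10^-3 mol, y = 8.186 × 10^-3 mol
mass of Na2CO3 = 5.645 × 10^-3 × 105.99 = 0.5983 g
% Na2CO3 = 0.5983 / 1.286 × 100 = 46.53 %

46.53 %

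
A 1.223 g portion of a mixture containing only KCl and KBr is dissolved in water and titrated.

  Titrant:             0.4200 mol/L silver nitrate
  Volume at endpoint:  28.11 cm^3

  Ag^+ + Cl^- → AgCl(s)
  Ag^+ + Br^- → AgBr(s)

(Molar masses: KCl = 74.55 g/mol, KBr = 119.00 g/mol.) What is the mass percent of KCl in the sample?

24.95 %

n(AgNO3) = 0.02811 × 0.4200 = 0.01181 mol
Let x = n(KCl), y = n(KBr).
Titrant: 1x + 1y = 0.01181;  mass: 74.55x + 119.00y = 1.223
Solving, x = 4.093 × 10^-3 mol, y = 7.713 × 10^-3 mol
mass of KCl = 4.093 × 10^-3 × 74.55 = 0.3051 g
% KCl = 0.3051 / 1.223 × 100 = 24.95 %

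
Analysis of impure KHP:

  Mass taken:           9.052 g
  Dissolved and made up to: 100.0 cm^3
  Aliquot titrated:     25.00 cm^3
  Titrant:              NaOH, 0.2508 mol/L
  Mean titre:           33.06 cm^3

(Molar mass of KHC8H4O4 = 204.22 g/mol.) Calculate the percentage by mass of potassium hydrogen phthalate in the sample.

KHC8H4O4 + NaOH → KNaC8H4O4 + H2O
n(NaOH) per titration = 0.03306 × 0.2508 = 8.291 × 10^-3 mol
n(KHC8H4O4) in each aliquot = 8.291 × 10^-3 mol (1:1 ratio)
n(KHC8H4O4) in the whole flask = 8.291 × 10^-3 × 100.0/25.00 = 0.03317 mol
mass of KHC8H4O4 = 0.03317 × 204.22 = 6.773 g
% KHC8H4O4 = 6.773 / 9.052 × 100 = 74.82 %

74.82 %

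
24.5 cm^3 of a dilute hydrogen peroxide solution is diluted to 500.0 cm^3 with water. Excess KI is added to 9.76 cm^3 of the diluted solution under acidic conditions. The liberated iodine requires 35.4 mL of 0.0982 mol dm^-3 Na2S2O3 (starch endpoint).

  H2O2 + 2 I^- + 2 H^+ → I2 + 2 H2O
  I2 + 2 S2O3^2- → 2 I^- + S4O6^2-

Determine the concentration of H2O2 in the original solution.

n(S2O3^2-) = 0.0354 × 0.0982 = 3.48 × 10^-3 mol
n(I2) = n(S2O3^2-)/2 = 1.74 × 10^-3 mol
n(H2O2) in the aliquot = 1.74 × 10^-3 mol (1:1 ratio)
[H2O2]_dilute = 1.74 × 10^-3 / 0.00976 = 0.178 mol/L
[H2O2]_original = 0.178 × 500.0/24.5 = 3.63 mol/L

3.63 mol/L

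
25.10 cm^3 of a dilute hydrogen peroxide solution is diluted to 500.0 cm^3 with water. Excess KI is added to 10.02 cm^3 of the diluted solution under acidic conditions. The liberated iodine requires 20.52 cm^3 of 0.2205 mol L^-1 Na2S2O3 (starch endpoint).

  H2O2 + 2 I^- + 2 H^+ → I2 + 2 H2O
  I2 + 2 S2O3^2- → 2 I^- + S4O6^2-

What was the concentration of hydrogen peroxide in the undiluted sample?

4.498 mol/L

n(S2O3^2-) = 0.02052 × 0.2205 = 4.525 × 10^-3 mol
n(I2) = n(S2O3^2-)/2 = 2.262 × 10^-3 mol
n(H2O2) in the aliquot = 2.262 × 10^-3 mol (1:1 ratio)
[H2O2]_dilute = 2.262 × 10^-3 / 0.01002 = 0.2258 mol/L
[H2O2]_original = 0.2258 × 500.0/25.10 = 4.498 mol/L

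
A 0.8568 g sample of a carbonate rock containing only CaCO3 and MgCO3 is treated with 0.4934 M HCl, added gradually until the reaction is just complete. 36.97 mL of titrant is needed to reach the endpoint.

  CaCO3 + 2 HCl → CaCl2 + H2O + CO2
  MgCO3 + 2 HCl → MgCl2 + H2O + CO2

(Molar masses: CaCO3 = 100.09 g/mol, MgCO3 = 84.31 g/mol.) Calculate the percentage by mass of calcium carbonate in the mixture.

65.04 %

n(HCl) = 0.03697 × 0.4934 = 0.01824 mol
Let x = n(CaCO3), y = n(MgCO3).
Titrant: 2x + 2y = 0.01824;  mass: 100.09x + 84.31y = 0.8568
Solving, x = 5.567 × 10^-3 mol, y = 3.553 × 10^-3 mol
mass of CaCO3 = 5.567 × 10^-3 × 100.09 = 0.5572 g
% CaCO3 = 0.5572 / 0.8568 × 100 = 65.04 %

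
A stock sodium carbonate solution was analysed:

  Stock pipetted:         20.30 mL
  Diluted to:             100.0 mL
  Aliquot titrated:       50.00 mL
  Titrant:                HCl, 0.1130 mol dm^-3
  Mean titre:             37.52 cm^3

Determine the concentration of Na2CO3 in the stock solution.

Na2CO3 + 2 HCl → 2 NaCl + H2O + CO2
n(HCl) = 0.03752 × 0.1130 = 4.240 × 10^-3 mol
From the 1:2 ratio, n(Na2CO3) in the aliquot = 1/2 × 4.240 × 10^-3 = 2.120 × 10^-3 mol
[Na2CO3]_dilute = 2.120 × 10^-3 / 0.05000 = 0.04240 mol/L
Dilution factor = 100.0 / 20.30 = 4.926
[Na2CO3]_stock = 0.04240 × 4.926 = 0.2089 mol/L

0.2089 mol/L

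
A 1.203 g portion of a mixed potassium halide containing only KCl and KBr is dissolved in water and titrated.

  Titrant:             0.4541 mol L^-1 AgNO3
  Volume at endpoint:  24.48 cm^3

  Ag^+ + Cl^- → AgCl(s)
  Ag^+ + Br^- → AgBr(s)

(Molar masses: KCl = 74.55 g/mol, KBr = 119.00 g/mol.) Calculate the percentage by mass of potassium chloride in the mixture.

16.71 %

n(AgNO3) = 0.02448 × 0.4541 = 0.01112 mol
Let x = n(KCl), y = n(KBr).
Titrant: 1x + 1y = 0.01112;  mass: 74.55x + 119.00y = 1.203
Solving, x = 2.696 × 10^-3 mol, y = 8.420 × 10^-3 mol
mass of KCl = 2.696 × 10^-3 × 74.55 = 0.2010 g
% KCl = 0.2010 / 1.203 × 100 = 16.71 %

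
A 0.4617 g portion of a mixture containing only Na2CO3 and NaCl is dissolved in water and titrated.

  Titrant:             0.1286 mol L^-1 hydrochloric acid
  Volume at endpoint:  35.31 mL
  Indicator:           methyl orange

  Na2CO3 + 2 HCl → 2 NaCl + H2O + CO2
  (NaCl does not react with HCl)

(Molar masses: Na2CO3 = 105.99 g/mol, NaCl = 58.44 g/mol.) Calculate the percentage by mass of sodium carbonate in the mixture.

52.12 %

n(HCl) = 0.03531 × 0.1286 = 4.541 × 10^-3 mol
Let x = n(Na2CO3), y = n(NaCl).
Titrant: 2x = 4.541 × 10^-3;  mass: 105.99x + 58.44y = 0.4617
Solving, x = 2.270 × 10^-3 mol, y = 3.783 × 10^-3 mol
mass of Na2CO3 = 2.270 × 10^-3 × 105.99 = 0.2406 g
% Na2CO3 = 0.2406 / 0.4617 × 100 = 52.12 %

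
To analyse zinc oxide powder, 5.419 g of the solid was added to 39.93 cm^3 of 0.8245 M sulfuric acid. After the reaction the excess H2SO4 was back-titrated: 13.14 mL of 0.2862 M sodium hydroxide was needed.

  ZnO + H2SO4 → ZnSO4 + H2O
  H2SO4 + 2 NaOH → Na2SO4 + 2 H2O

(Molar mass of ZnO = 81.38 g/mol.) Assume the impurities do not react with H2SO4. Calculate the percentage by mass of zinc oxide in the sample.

n(H2SO4) added = 0.03993 × 0.8245 = 0.03292 mol
n(NaOH) used in back-titration = 0.01314 × 0.2862 = 3.761 × 10^-3 mol
From the 1:2 ratio, n(H2SO4) left over = 1/2 × 3.761 × 10^-3 = 1.880 × 10^-3 mol
n(H2SO4) consumed by analyte = 0.03292 − 1.880 × 10^-3 = 0.03104 mol
n(ZnO) = 0.03104 mol (1:1 ratio)
mass of ZnO = 0.03104 × 81.38 = 2.526 g
% ZnO = 2.526 / 5.419 × 100 = 46.62 %

46.62 %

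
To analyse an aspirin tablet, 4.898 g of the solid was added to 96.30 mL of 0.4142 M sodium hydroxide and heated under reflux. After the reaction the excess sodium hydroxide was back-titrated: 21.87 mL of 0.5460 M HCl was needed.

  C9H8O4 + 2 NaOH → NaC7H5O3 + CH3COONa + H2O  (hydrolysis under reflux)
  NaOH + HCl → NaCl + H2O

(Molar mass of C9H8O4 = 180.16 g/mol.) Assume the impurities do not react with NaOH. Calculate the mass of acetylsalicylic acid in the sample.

n(NaOH) added = 0.09630 × 0.4142 = 0.03989 mol
n(HCl) used in back-titration = 0.02187 × 0.5460 = 0.01194 mol
n(NaOH) left over = 0.01194 mol (1:1 ratio)
n(NaOH) consumed by analyte = 0.03989 − 0.01194 = 0.02795 mol
From the 1:2 ratio, n(C9H8O4) = 1/2 × 0.02795 = 0.01397 mol
mass of C9H8O4 = 0.01397 × 180.16 = 2.517 g

2.517 g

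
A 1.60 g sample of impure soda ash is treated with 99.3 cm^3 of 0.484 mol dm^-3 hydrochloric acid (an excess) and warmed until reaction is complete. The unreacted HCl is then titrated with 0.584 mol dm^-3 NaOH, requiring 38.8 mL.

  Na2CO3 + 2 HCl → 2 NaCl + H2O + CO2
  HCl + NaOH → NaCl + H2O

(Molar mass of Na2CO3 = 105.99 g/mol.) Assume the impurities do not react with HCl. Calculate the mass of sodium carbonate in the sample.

1.35 g

n(HCl) added = 0.0993 × 0.484 = 0.0481 mol
n(NaOH) used in back-titration = 0.0388 × 0.584 = 0.0227 mol
n(HCl) left over = 0.0227 mol (1:1 ratio)
n(HCl) consumed by analyte = 0.0481 − 0.0227 = 0.0254 mol
From the 1:2 ratio, n(Na2CO3) = 1/2 × 0.0254 = 0.0127 mol
mass of Na2CO3 = 0.0127 × 105.99 = 1.35 g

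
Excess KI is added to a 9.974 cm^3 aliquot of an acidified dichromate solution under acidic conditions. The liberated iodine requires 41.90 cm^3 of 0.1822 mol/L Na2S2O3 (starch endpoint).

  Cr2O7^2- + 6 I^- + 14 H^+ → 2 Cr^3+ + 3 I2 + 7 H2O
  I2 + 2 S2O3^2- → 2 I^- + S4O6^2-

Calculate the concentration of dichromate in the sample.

0.1276 mol/L

n(S2O3^2-) = 0.04190 × 0.1822 = 7.634 × 10^-3 mol
n(I2) = n(S2O3^2-)/2 = 3.817 × 10^-3 mol
From the 1:3 ratio, n(Cr2O7^2-) in the aliquot = 1/3 × 3.817 × 10^-3 = 1.272 × 10^-3 mol
[Cr2O7^2-] = 1.272 × 10^-3 / 0.009974 = 0.1276 mol/L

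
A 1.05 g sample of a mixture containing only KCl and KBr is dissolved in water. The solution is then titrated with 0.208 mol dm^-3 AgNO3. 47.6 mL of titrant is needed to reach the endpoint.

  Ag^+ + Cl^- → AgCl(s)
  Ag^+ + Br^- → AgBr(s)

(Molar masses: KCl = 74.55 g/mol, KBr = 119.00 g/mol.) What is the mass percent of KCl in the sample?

20.5 %

n(AgNO3) = 0.0476 × 0.208 = 9.90 × 10^-3 mol
Let x = n(KCl), y = n(KBr).
Titrant: 1x + 1y = 9.90 × 10^-3;  mass: 74.55x + 119.00y = 1.05
Solving, x = 2.88 × 10^-3 mol, y = 7.02 × 10^-3 mol
mass of KCl = 2.88 × 10^-3 × 74.55 = 0.215 g
% KCl = 0.215 / 1.05 × 100 = 20.5 %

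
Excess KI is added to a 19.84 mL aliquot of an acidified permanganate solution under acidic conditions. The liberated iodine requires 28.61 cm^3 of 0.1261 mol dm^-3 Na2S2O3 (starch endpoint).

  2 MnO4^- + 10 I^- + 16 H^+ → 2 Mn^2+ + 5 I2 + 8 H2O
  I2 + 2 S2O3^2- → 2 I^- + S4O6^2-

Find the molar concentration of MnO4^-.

n(S2O3^2-) = 0.02861 × 0.1261 = 3.608 × 10^-3 mol
n(I2) = n(S2O3^2-)/2 = 1.804 × 10^-3 mol
From the 2:5 ratio, n(MnO4^-) in the aliquot = 2/5 × 1.804 × 10^-3 = 7.215 × 10^-4 mol
[MnO4^-] = 7.215 × 10^-4 / 0.01984 = 0.03637 mol/L

0.03637 mol/L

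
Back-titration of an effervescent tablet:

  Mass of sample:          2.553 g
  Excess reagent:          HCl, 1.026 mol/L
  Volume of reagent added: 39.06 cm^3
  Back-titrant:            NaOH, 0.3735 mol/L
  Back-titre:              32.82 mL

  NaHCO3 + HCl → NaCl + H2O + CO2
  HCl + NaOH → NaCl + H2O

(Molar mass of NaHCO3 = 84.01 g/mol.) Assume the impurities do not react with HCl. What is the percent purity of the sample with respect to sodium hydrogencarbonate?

n(HCl) added = 0.03906 × 1.026 = 0.04008 mol
n(NaOH) used in back-titration = 0.03282 × 0.3735 = 0.01226 mol
n(HCl) left over = 0.01226 mol (1:1 ratio)
n(HCl) consumed by analyte = 0.04008 − 0.01226 = 0.02782 mol
n(NaHCO3) = 0.02782 mol (1:1 ratio)
mass of NaHCO3 = 0.02782 × 84.01 = 2.337 g
% NaHCO3 = 2.337 / 2.553 × 100 = 91.54 %

91.54 %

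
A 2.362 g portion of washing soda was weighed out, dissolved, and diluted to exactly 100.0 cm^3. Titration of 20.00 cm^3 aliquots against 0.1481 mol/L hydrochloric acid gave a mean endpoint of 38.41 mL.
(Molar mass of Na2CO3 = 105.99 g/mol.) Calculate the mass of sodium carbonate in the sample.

Na2CO3 + 2 HCl → 2 NaCl + H2O + CO2
n(HCl) per titration = 0.03841 × 0.1481 = 5.689 × 10^-3 mol
From the 1:2 ratio, n(Na2CO3) in each aliquot = 1/2 × 5.689 × 10^-3 = 2.844 × 10^-3 mol
n(Na2CO3) in the whole flask = 2.844 × 10^-3 × 100.0/20.00 = 0.01422 mol
mass of Na2CO3 = 0.01422 × 105.99 = 1.507 g

1.507 g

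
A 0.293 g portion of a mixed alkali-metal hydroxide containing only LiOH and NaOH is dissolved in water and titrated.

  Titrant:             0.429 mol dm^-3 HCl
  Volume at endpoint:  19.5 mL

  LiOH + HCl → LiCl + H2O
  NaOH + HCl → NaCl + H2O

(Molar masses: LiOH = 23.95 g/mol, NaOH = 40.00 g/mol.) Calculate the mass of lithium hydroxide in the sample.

0.0621 g

n(HCl) = 0.0195 × 0.429 = 8.37 × 10^-3 mol
Let x = n(LiOH), y = n(NaOH).
Titrant: 1x + 1y = 8.37 × 10^-3;  mass: 23.95x + 40.00y = 0.293
Solving, x = 2.59 × 10^-3 mol, y = 5.77 × 10^-3 mol
mass of LiOH = 2.59 × 10^-3 × 23.95 = 0.0621 g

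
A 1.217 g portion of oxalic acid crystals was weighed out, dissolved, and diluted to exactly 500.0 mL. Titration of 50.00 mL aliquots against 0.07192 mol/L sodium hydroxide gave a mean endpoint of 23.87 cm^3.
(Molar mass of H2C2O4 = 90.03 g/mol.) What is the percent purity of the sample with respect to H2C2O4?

63.50 %

H2C2O4 + 2 NaOH → Na2C2O4 + 2 H2O
n(NaOH) per titration = 0.02387 × 0.07192 = 1.717 × 10^-3 mol
From the 1:2 ratio, n(H2C2O4) in each aliquot = 1/2 × 1.717 × 10^-3 = 8.584 × 10^-4 mol
n(H2C2O4) in the whole flask = 8.584 × 10^-4 × 500.0/50.00 = 8.584 × 10^-3 mol
mass of H2C2O4 = 8.584 × 10^-3 × 90.03 = 0.7728 g
% H2C2O4 = 0.7728 / 1.217 × 100 = 63.50 %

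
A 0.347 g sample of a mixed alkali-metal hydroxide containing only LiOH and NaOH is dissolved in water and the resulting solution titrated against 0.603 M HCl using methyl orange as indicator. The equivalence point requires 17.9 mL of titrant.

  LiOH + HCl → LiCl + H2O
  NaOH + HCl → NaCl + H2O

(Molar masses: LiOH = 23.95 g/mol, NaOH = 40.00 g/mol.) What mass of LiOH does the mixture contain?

0.126 g

n(HCl) = 0.0179 × 0.603 = 0.0108 mol
Let x = n(LiOH), y = n(NaOH).
Titrant: 1x + 1y = 0.0108;  mass: 23.95x + 40.00y = 0.347
Solving, x = 5.28 × 10^-3 mol, y = 5.51 × 10^-3 mol
mass of LiOH = 5.28 × 10^-3 × 23.95 = 0.126 g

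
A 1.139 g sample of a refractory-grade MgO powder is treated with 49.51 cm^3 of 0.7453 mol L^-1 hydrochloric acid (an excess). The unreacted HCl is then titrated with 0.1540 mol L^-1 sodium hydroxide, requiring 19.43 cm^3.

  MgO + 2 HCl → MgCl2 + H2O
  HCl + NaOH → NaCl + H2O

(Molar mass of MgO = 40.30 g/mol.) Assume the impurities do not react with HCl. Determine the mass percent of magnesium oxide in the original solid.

59.99 %

n(HCl) added = 0.04951 × 0.7453 = 0.03690 mol
n(NaOH) used in back-titration = 0.01943 × 0.1540 = 2.992 × 10^-3 mol
n(HCl) left over = 2.992 × 10^-3 mol (1:1 ratio)
n(HCl) consumed by analyte = 0.03690 − 2.992 × 10^-3 = 0.03391 mol
From the 1:2 ratio, n(MgO) = 1/2 × 0.03391 = 0.01695 mol
mass of MgO = 0.01695 × 40.30 = 0.6832 g
% MgO = 0.6832 / 1.139 × 100 = 59.99 %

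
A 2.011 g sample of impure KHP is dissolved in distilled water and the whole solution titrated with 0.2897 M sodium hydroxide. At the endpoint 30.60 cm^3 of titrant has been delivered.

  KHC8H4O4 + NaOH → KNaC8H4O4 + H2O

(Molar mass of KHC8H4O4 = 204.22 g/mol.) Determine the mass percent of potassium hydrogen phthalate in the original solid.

90.02 %

n(NaOH) = 0.03060 L × 0.2897 mol/L = 8.865 × 10^-3 mol
n(KHC8H4O4) = 8.865 × 10^-3 mol (1:1 ratio)
mass of KHC8H4O4 = 8.865 × 10^-3 × 204.22 g/mol = 1.810 g
% KHC8H4O4 = 1.810 / 2.011 × 100 = 90.02 %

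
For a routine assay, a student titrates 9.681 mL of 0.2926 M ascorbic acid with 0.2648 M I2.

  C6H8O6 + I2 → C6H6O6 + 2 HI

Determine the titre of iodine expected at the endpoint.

n(C6H8O6) = 0.009681 L × 0.2926 mol/L = 2.833 × 10^-3 mol
n(I2) = 2.833 × 10^-3 mol (1:1 stoichiometry)
V(I2) = 2.833 × 10^-3 mol / 0.2648 mol/L = 0.01070 L = 10.70 mL

10.70 mL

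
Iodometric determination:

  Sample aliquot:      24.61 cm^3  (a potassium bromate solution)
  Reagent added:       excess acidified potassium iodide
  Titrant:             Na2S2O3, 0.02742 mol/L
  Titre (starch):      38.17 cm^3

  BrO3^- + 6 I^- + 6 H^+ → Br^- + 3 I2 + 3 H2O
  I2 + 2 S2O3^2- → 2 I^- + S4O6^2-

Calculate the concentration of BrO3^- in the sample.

0.007088 mol/L

n(S2O3^2-) = 0.03817 × 0.02742 = 1.047 × 10^-3 mol
n(I2) = n(S2O3^2-)/2 = 5.233 × 10^-4 mol
From the 1:3 ratio, n(BrO3^-) in the aliquot = 1/3 × 5.233 × 10^-4 = 1.744 × 10^-4 mol
[BrO3^-] = 1.744 × 10^-4 / 0.02461 = 0.007088 mol/L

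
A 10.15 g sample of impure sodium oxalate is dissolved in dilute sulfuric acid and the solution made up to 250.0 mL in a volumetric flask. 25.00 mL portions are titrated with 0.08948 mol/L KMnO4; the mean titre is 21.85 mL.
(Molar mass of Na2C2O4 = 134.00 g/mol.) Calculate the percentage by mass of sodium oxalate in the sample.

64.53 %

2 MnO4^- + 5 C2O4^2- + 16 H^+ → 2 Mn^2+ + 10 CO2 + 8 H2O
n(KMnO4) per titration = 0.02185 × 0.08948 = 1.955 × 10^-3 mol
From the 5:2 ratio, n(Na2C2O4) in each aliquot = 5/2 × 1.955 × 10^-3 = 4.888 × 10^-3 mol
n(Na2C2O4) in the whole flask = 4.888 × 10^-3 × 250.0/25.00 = 0.04888 mol
mass of Na2C2O4 = 0.04888 × 134.00 = 6.550 g
% Na2C2O4 = 6.550 / 10.15 × 100 = 64.53 %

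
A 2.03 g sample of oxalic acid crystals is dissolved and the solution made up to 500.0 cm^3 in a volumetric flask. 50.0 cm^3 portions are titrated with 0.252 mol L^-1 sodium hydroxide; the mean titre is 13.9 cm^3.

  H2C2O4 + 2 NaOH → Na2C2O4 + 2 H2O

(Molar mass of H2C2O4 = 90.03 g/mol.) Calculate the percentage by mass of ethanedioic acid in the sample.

77.7 %

n(NaOH) per titration = 0.0139 × 0.252 = 3.50 × 10^-3 mol
From the 1:2 ratio, n(H2C2O4) in each aliquot = 1/2 × 3.50 × 10^-3 = 1.75 × 10^-3 mol
n(H2C2O4) in the whole flask = 1.75 × 10^-3 × 500.0/50.0 = 0.0175 mol
mass of H2C2O4 = 0.0175 × 90.03 = 1.58 g
% H2C2O4 = 1.58 / 2.03 × 100 = 77.7 %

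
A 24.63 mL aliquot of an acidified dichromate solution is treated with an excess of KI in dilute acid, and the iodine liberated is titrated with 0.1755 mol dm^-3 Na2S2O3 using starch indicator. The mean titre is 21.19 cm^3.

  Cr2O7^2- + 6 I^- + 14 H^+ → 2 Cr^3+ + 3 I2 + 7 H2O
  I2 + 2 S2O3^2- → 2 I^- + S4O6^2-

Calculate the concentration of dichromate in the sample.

n(S2O3^2-) = 0.02119 × 0.1755 = 3.719 × 10^-3 mol
n(I2) = n(S2O3^2-)/2 = 1.859 × 10^-3 mol
From the 1:3 ratio, n(Cr2O7^2-) in the aliquot = 1/3 × 1.859 × 10^-3 = 6.198 × 10^-4 mol
[Cr2O7^2-] = 6.198 × 10^-4 / 0.02463 = 0.02516 mol/L

0.02516 mol/L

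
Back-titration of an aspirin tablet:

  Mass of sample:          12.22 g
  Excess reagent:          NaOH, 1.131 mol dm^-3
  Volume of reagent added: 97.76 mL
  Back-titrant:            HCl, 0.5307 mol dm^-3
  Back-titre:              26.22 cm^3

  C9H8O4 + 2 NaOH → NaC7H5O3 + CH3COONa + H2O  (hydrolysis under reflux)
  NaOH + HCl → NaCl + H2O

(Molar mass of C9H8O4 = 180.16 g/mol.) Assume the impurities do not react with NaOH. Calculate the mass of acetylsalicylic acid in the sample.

8.706 g

n(NaOH) added = 0.09776 × 1.131 = 0.1106 mol
n(HCl) used in back-titration = 0.02622 × 0.5307 = 0.01391 mol
n(NaOH) left over = 0.01391 mol (1:1 ratio)
n(NaOH) consumed by analyte = 0.1106 − 0.01391 = 0.09665 mol
From the 1:2 ratio, n(C9H8O4) = 1/2 × 0.09665 = 0.04833 mol
mass of C9H8O4 = 0.04833 × 180.16 = 8.706 g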